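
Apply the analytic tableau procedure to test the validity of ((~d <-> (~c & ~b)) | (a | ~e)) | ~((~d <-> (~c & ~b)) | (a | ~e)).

Valid

Assume the negation and expand:
Initial set: {~(((~d <-> (~c & ~b)) | (a | ~e)) | ~((~d <-> (~c & ~b)) | (a | ~e)))}.
~(((~d <-> (~c & ~b)) | (a | ~e)) | ~((~d <-> (~c & ~b)) | (a | ~e))): α-rule — add ~((~d <-> (~c & ~b)) | (a | ~e)), ~~((~d <-> (~c & ~b)) | (a | ~e)).
~((~d <-> (~c & ~b)) | (a | ~e)): α-rule — add ~(~d <-> (~c & ~b)), ~(a | ~e).
~(a | ~e): α-rule — add ~a, ~~e.
~~((~d <-> (~c & ~b)) | (a | ~e)): β-rule — branch into (~d <-> (~c & ~b))  //  (a | ~e).
  branch 1 (add (~d <-> (~c & ~b))):
    ~(~d <-> (~c & ~b)): β-rule — branch into ~d, ~(~c & ~b)  //  ~~d, (~c & ~b).
      branch 1.1 (add ~d, ~(~c & ~b)):
        (~d <-> (~c & ~b)): β-rule — branch into ~d, (~c & ~b)  //  ~~d, ~(~c & ~b).
          branch 1.1.1 (add ~d, (~c & ~b)):
            (~c & ~b): α-rule — add ~c, ~b.
            ~(~c & ~b): β-rule — branch into ~~c  //  ~~b.
              branch 1.1.1.1 (add ~~c):
                × closes — contains both c and ~c.
              branch 1.1.1.2 (add ~~b):
                × closes — contains both b and ~b.
          branch 1.1.2 (add ~~d, ~(~c & ~b)):
            × closes — contains both d and ~d.
      branch 1.2 (add ~~d, (~c & ~b)):
        (~c & ~b): α-rule — add ~c, ~b.
        (~d <-> (~c & ~b)): β-rule — branch into ~d, (~c & ~b)  //  ~~d, ~(~c & ~b).
          branch 1.2.1 (add ~d, (~c & ~b)):
            × closes — contains both d and ~d.
          branch 1.2.2 (add ~~d, ~(~c & ~b)):
            ~(~c & ~b): β-rule — branch into ~~c  //  ~~b.
              branch 1.2.2.1 (add ~~c):
                × closes — contains both c and ~c.
              branch 1.2.2.2 (add ~~b):
                × closes — contains both b and ~b.
  branch 2 (add (a | ~e)):
    ~(~d <-> (~c & ~b)): β-rule — branch into ~d, ~(~c & ~b)  //  ~~d, (~c & ~b).
      branch 2.1 (add ~d, ~(~c & ~b)):
        (a | ~e): β-rule — branch into a  //  ~e.
          branch 2.1.1 (add a):
            × closes — contains both a and ~a.
          branch 2.1.2 (add ~e):
            × closes — contains both e and ~e.
      branch 2.2 (add ~~d, (~c & ~b)):
        (~c & ~b): α-rule — add ~c, ~b.
        (a | ~e): β-rule — branch into a  //  ~e.
          branch 2.2.1 (add a):
            × closes — contains both a and ~a.
          branch 2.2.2 (add ~e):
            × closes — contains both e and ~e.
All 10 branches close.
Every branch closed, so the negation is unsatisfiable and the formula is valid.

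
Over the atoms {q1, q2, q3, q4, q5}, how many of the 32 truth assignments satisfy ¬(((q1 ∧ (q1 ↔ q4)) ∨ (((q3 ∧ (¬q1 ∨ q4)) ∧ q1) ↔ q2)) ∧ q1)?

Initial set: {¬(((q1 ∧ (q1 ↔ q4)) ∨ (((q3 ∧ (¬q1 ∨ q4)) ∧ q1) ↔ q2)) ∧ q1)}.
¬(((q1 ∧ (q1 ↔ q4)) ∨ (((q3 ∧ (¬q1 ∨ q4)) ∧ q1) ↔ q2)) ∧ q1): β-rule — branch into ¬((q1 ∧ (q1 ↔ q4)) ∨ (((q3 ∧ (¬q1 ∨ q4)) ∧ q1) ↔ q2))  //  ¬q1.
  branch 1 (add ¬((q1 ∧ (q1 ↔ q4)) ∨ (((q3 ∧ (¬q1 ∨ q4)) ∧ q1) ↔ q2))):
    ¬((q1 ∧ (q1 ↔ q4)) ∨ (((q3 ∧ (¬q1 ∨ q4)) ∧ q1) ↔ q2)): α-rule — add ¬(q1 ∧ (q1 ↔ q4)), ¬(((q3 ∧ (¬q1 ∨ q4)) ∧ q1) ↔ q2).
    ¬(q1 ∧ (q1 ↔ q4)): β-rule — branch into ¬q1  //  ¬(q1 ↔ q4).
      branch 1.1 (add ¬q1):
        ¬(((q3 ∧ (¬q1 ∨ q4)) ∧ q1) ↔ q2): β-rule — branch into ((q3 ∧ (¬q1 ∨ q4)) ∧ q1), ¬q2  //  ¬((q3 ∧ (¬q1 ∨ q4)) ∧ q1), q2.
          branch 1.1.1 (add ((q3 ∧ (¬q1 ∨ q4)) ∧ q1), ¬q2):
            ((q3 ∧ (¬q1 ∨ q4)) ∧ q1): α-rule — add (q3 ∧ (¬q1 ∨ q4)), q1.
            × closes — contains both q1 and ¬q1.
          branch 1.1.2 (add ¬((q3 ∧ (¬q1 ∨ q4)) ∧ q1), q2):
            ¬((q3 ∧ (¬q1 ∨ q4)) ∧ q1): β-rule — branch into ¬(q3 ∧ (¬q1 ∨ q4))  //  ¬q1.
              branch 1.1.2.1 (add ¬(q3 ∧ (¬q1 ∨ q4))):
                ¬(q3 ∧ (¬q1 ∨ q4)): β-rule — branch into ¬q3  //  ¬(¬q1 ∨ q4).
                  branch 1.1.2.1.1 (add ¬q3):
                    ○ open, literals {q1=0, q2=1, q3=0}.
                  branch 1.1.2.1.2 (add ¬(¬q1 ∨ q4)):
                    ¬(¬q1 ∨ q4): α-rule — add ¬¬q1, ¬q4.
                    × closes — contains both q1 and ¬q1.
              branch 1.1.2.2 (add ¬q1):
                ○ open, literals {q1=0, q2=1}.
      branch 1.2 (add ¬(q1 ↔ q4)):
        ¬(((q3 ∧ (¬q1 ∨ q4)) ∧ q1) ↔ q2): β-rule — branch into ((q3 ∧ (¬q1 ∨ q4)) ∧ q1), ¬q2  //  ¬((q3 ∧ (¬q1 ∨ q4)) ∧ q1), q2.
          branch 1.2.1 (add ((q3 ∧ (¬q1 ∨ q4)) ∧ q1), ¬q2):
            ((q3 ∧ (¬q1 ∨ q4)) ∧ q1): α-rule — add (q3 ∧ (¬q1 ∨ q4)), q1.
            (q3 ∧ (¬q1 ∨ q4)): α-rule — add q3, (¬q1 ∨ q4).
            ¬(q1 ↔ q4): β-rule — branch into q1, ¬q4  //  ¬q1, q4.
              branch 1.2.1.1 (add q1, ¬q4):
                (¬q1 ∨ q4): β-rule — branch into ¬q1  //  q4.
                  branch 1.2.1.1.1 (add ¬q1):
                    × closes — contains both q1 and ¬q1.
                  branch 1.2.1.1.2 (add q4):
                    × closes — contains both q4 and ¬q4.
              branch 1.2.1.2 (add ¬q1, q4):
                × closes — contains both q1 and ¬q1.
          branch 1.2.2 (add ¬((q3 ∧ (¬q1 ∨ q4)) ∧ q1), q2):
            ¬(q1 ↔ q4): β-rule — branch into q1, ¬q4  //  ¬q1, q4.
              branch 1.2.2.1 (add q1, ¬q4):
                ¬((q3 ∧ (¬q1 ∨ q4)) ∧ q1): β-rule — branch into ¬(q3 ∧ (¬q1 ∨ q4))  //  ¬q1.
                  branch 1.2.2.1.1 (add ¬(q3 ∧ (¬q1 ∨ q4))):
                    ¬(q3 ∧ (¬q1 ∨ q4)): β-rule — branch into ¬q3  //  ¬(¬q1 ∨ q4).
                      branch 1.2.2.1.1.1 (add ¬q3):
                        ○ open, literals {q1=1, q2=1, q3=0, q4=0}.
                      branch 1.2.2.1.1.2 (add ¬(¬q1 ∨ q4)):
                        ¬(¬q1 ∨ q4): α-rule — add ¬¬q1, ¬q4.
                        ○ open, literals {q1=1, q2=1, q4=0}.
                  branch 1.2.2.1.2 (add ¬q1):
                    × closes — contains both q1 and ¬q1.
              branch 1.2.2.2 (add ¬q1, q4):
                ¬((q3 ∧ (¬q1 ∨ q4)) ∧ q1): β-rule — branch into ¬(q3 ∧ (¬q1 ∨ q4))  //  ¬q1.
                  branch 1.2.2.2.1 (add ¬(q3 ∧ (¬q1 ∨ q4))):
                    ¬(q3 ∧ (¬q1 ∨ q4)): β-rule — branch into ¬q3  //  ¬(¬q1 ∨ q4).
                      branch 1.2.2.2.1.1 (add ¬q3):
                        ○ open, literals {q1=0, q2=1, q3=0, q4=1}.
                      branch 1.2.2.2.1.2 (add ¬(¬q1 ∨ q4)):
                        ¬(¬q1 ∨ q4): α-rule — add ¬¬q1, ¬q4.
                        × closes — contains both q1 and ¬q1.
                  branch 1.2.2.2.2 (add ¬q1):
                    ○ open, literals {q1=0, q2=1, q4=1}.
  branch 2 (add ¬q1):
    ○ open, literals {q1=0}.
7 branches closed, 7 open.
Each open branch fixes some atoms; the unmentioned ones are free. Counting distinct full assignments: branch {q1=0, q2=1, q3=0} (q4, q5) contributes 4 new; branch {q1=0, q2=1} (q3, q4, q5) contributes 4 new; branch {q1=1, q2=1, q3=0, q4=0} (q5) contributes 2 new; branch {q1=1, q2=1, q4=0} (q3, q5) contributes 2 new; branch {q1=0, q2=1, q3=0, q4=1} (q5) contributes 0 new; branch {q1=0, q2=1, q4=1} (q3, q5) contributes 0 new; branch {q1=0} (q2, q3, q4, q5) contributes 8 new. Total: 20.

20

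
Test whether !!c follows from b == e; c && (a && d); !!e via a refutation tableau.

Yes

Initial set: {(b == e); (c && (a && d)); !!e; !!!c}.
(c && (a && d)): α-rule — add c, (a && d).
!!e: drop double negation, giving e.
!!!c: drop double negation, giving !c.
× closes — contains both c and !c.
All 1 branch closes.
Every branch closed, so the premises entail the conclusion.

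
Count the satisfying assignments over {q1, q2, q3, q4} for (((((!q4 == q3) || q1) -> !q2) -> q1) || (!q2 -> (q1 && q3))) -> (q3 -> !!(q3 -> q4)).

13

Initial set: {T ((((((!q4 == q3) || q1) -> !q2) -> q1) || (!q2 -> (q1 && q3))) -> (q3 -> !!(q3 -> q4)))}.
T ((((((!q4 == q3) || q1) -> !q2) -> q1) || (!q2 -> (q1 && q3))) -> (q3 -> !!(q3 -> q4))): β-rule — branch into F (((((!q4 == q3) || q1) -> !q2) -> q1) || (!q2 -> (q1 && q3)))  //  T (q3 -> !!(q3 -> q4)).
  branch 1 (add F (((((!q4 == q3) || q1) -> !q2) -> q1) || (!q2 -> (q1 && q3)))):
    F (((((!q4 == q3) || q1) -> !q2) -> q1) || (!q2 -> (q1 && q3))): α-rule — add F ((((!q4 == q3) || q1) -> !q2) -> q1), F (!q2 -> (q1 && q3)).
    F ((((!q4 == q3) || q1) -> !q2) -> q1): α-rule — add T (((!q4 == q3) || q1) -> !q2), F q1.
    F (!q2 -> (q1 && q3)): α-rule — add T !q2, F (q1 && q3).
    T (((!q4 == q3) || q1) -> !q2): β-rule — branch into F ((!q4 == q3) || q1)  //  T !q2.
      branch 1.1 (add F ((!q4 == q3) || q1)):
        F ((!q4 == q3) || q1): α-rule — add F (!q4 == q3), F q1.
        F (q1 && q3): β-rule — branch into F q1  //  F q3.
          branch 1.1.1 (add F q1):
            F (!q4 == q3): β-rule — branch into T !q4, F q3  //  F !q4, T q3.
              branch 1.1.1.1 (add T !q4, F q3):
                ○ open, literals {q1=0, q2=0, q3=0, q4=0}.
              branch 1.1.1.2 (add F !q4, T q3):
                ○ open, literals {q1=0, q2=0, q3=1, q4=1}.
          branch 1.1.2 (add F q3):
            F (!q4 == q3): β-rule — branch into T !q4, F q3  //  F !q4, T q3.
              branch 1.1.2.1 (add T !q4, F q3):
                ○ open, literals {q1=0, q2=0, q3=0, q4=0}.
              branch 1.1.2.2 (add F !q4, T q3):
                × closes — contains both q3 and !q3.
      branch 1.2 (add T !q2):
        F (q1 && q3): β-rule — branch into F q1  //  F q3.
          branch 1.2.1 (add F q1):
            ○ open, literals {q1=0, q2=0}.
          branch 1.2.2 (add F q3):
            ○ open, literals {q1=0, q2=0, q3=0}.
  branch 2 (add T (q3 -> !!(q3 -> q4))):
    T (q3 -> !!(q3 -> q4)): β-rule — branch into F q3  //  T !!(q3 -> q4).
      branch 2.1 (add F q3):
        ○ open, literals {q3=0}.
      branch 2.2 (add T !!(q3 -> q4)):
        T !!(q3 -> q4): drop double negation, giving T (q3 -> q4).
        T (q3 -> q4): β-rule — branch into F q3  //  T q4.
          branch 2.2.1 (add F q3):
            ○ open, literals {q3=0}.
          branch 2.2.2 (add T q4):
            ○ open, literals {q4=1}.
1 branch closed, 8 open.
Each open branch fixes some atoms; the unmentioned ones are free. Counting distinct full assignments: branch {q1=0, q2=0, q3=0, q4=0} (none free) contributes 1 new; branch {q1=0, q2=0, q3=1, q4=1} (none free) contributes 1 new; branch {q1=0, q2=0, q3=0, q4=0} (none free) contributes 0 new; branch {q1=0, q2=0} (q3, q4) contributes 2 new; branch {q1=0, q2=0, q3=0} (q4) contributes 0 new; branch {q3=0} (q1, q2, q4) contributes 6 new; branch {q3=0} (q1, q2, q4) contributes 0 new; branch {q4=1} (q1, q2, q3) contributes 3 new. Total: 13.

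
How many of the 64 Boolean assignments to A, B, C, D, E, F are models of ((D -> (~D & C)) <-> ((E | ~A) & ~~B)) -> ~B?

48

Initial set: {T (((D -> (~D & C)) <-> ((E | ~A) & ~~B)) -> ~B)}.
T (((D -> (~D & C)) <-> ((E | ~A) & ~~B)) -> ~B): β-rule — branch into F ((D -> (~D & C)) <-> ((E | ~A) & ~~B))  //  T ~B.
  branch 1 (add F ((D -> (~D & C)) <-> ((E | ~A) & ~~B))):
    F ((D -> (~D & C)) <-> ((E | ~A) & ~~B)): β-rule — branch into T (D -> (~D & C)), F ((E | ~A) & ~~B)  //  F (D -> (~D & C)), T ((E | ~A) & ~~B).
      branch 1.1 (add T (D -> (~D & C)), F ((E | ~A) & ~~B)):
        T (D -> (~D & C)): β-rule — branch into F D  //  T (~D & C).
          branch 1.1.1 (add F D):
            F ((E | ~A) & ~~B): β-rule — branch into F (E | ~A)  //  F ~~B.
              branch 1.1.1.1 (add F (E | ~A)):
                F (E | ~A): α-rule — add F E, F ~A.
                ○ open, literals {A=true, D=false, E=false}.
              branch 1.1.1.2 (add F ~~B):
                F ~~B: drop double negation, giving F B.
                ○ open, literals {B=false, D=false}.
          branch 1.1.2 (add T (~D & C)):
            T (~D & C): α-rule — add T ~D, T C.
            F ((E | ~A) & ~~B): β-rule — branch into F (E | ~A)  //  F ~~B.
              branch 1.1.2.1 (add F (E | ~A)):
                F (E | ~A): α-rule — add F E, F ~A.
                ○ open, literals {A=true, C=true, D=false, E=false}.
              branch 1.1.2.2 (add F ~~B):
                F ~~B: drop double negation, giving F B.
                ○ open, literals {B=false, C=true, D=false}.
      branch 1.2 (add F (D -> (~D & C)), T ((E | ~A) & ~~B)):
        F (D -> (~D & C)): α-rule — add T D, F (~D & C).
        T ((E | ~A) & ~~B): α-rule — add T (E | ~A), T ~~B.
        T ~~B: drop double negation, giving T B.
        F (~D & C): β-rule — branch into F ~D  //  F C.
          branch 1.2.1 (add F ~D):
            T (E | ~A): β-rule — branch into T E  //  T ~A.
              branch 1.2.1.1 (add T E):
                ○ open, literals {B=true, D=true, E=true}.
              branch 1.2.1.2 (add T ~A):
                ○ open, literals {A=false, B=true, D=true}.
          branch 1.2.2 (add F C):
            T (E | ~A): β-rule — branch into T E  //  T ~A.
              branch 1.2.2.1 (add T E):
                ○ open, literals {B=true, C=false, D=true, E=true}.
              branch 1.2.2.2 (add T ~A):
                ○ open, literals {A=false, B=true, C=false, D=true}.
  branch 2 (add T ~B):
    ○ open, literals {B=false}.
0 branches closed, 9 open.
Each open branch fixes some atoms; the unmentioned ones are free. Counting distinct full assignments: branch {A=true, D=false, E=false} (B, C, F) contributes 8 new; branch {B=false, D=false} (A, C, E, F) contributes 12 new; branch {A=true, C=true, D=false, E=false} (B, F) contributes 0 new; branch {B=false, C=true, D=false} (A, E, F) contributes 0 new; branch {B=true, D=true, E=true} (A, C, F) contributes 8 new; branch {A=false, B=true, D=true} (C, E, F) contributes 4 new; branch {B=true, C=false, D=true, E=true} (A, F) contributes 0 new; branch {A=false, B=true, C=false, D=true} (E, F) contributes 0 new; branch {B=false} (A, C, D, E, F) contributes 16 new. Total: 48.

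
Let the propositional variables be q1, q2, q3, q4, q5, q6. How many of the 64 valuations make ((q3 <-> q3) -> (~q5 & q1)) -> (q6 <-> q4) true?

56

Initial set: {(((q3 <-> q3) -> (~q5 & q1)) -> (q6 <-> q4))}.
(((q3 <-> q3) -> (~q5 & q1)) -> (q6 <-> q4)): β-rule — branch into ~((q3 <-> q3) -> (~q5 & q1))  //  (q6 <-> q4).
  branch 1 (add ~((q3 <-> q3) -> (~q5 & q1))):
    ~((q3 <-> q3) -> (~q5 & q1)): α-rule — add (q3 <-> q3), ~(~q5 & q1).
    (q3 <-> q3): β-rule — branch into q3, q3  //  ~q3, ~q3.
      branch 1.1 (add q3, q3):
        ~(~q5 & q1): β-rule — branch into ~~q5  //  ~q1.
          branch 1.1.1 (add ~~q5):
            ○ open, literals {q3=true, q5=true}.
          branch 1.1.2 (add ~q1):
            ○ open, literals {q1=false, q3=true}.
      branch 1.2 (add ~q3, ~q3):
        ~(~q5 & q1): β-rule — branch into ~~q5  //  ~q1.
          branch 1.2.1 (add ~~q5):
            ○ open, literals {q3=false, q5=true}.
          branch 1.2.2 (add ~q1):
            ○ open, literals {q1=false, q3=false}.
  branch 2 (add (q6 <-> q4)):
    (q6 <-> q4): β-rule — branch into q6, q4  //  ~q6, ~q4.
      branch 2.1 (add q6, q4):
        ○ open, literals {q4=true, q6=true}.
      branch 2.2 (add ~q6, ~q4):
        ○ open, literals {q4=false, q6=false}.
0 branches closed, 6 open.
Each open branch fixes some atoms; the unmentioned ones are free. Counting distinct full assignments: branch {q3=true, q5=true} (q1, q2, q4, q6) contributes 16 new; branch {q1=false, q3=true} (q2, q4, q5, q6) contributes 8 new; branch {q3=false, q5=true} (q1, q2, q4, q6) contributes 16 new; branch {q1=false, q3=false} (q2, q4, q5, q6) contributes 8 new; branch {q4=true, q6=true} (q1, q2, q3, q5) contributes 4 new; branch {q4=false, q6=false} (q1, q2, q3, q5) contributes 4 new. Total: 56.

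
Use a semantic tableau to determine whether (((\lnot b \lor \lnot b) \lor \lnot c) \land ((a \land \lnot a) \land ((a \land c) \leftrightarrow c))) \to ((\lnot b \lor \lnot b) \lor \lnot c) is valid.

Valid

Assume the negation and expand:
Initial set: {\lnot ((((\lnot b \lor \lnot b) \lor \lnot c) \land ((a \land \lnot a) \land ((a \land c) \leftrightarrow c))) \to ((\lnot b \lor \lnot b) \lor \lnot c))}.
\lnot ((((\lnot b \lor \lnot b) \lor \lnot c) \land ((a \land \lnot a) \land ((a \land c) \leftrightarrow c))) \to ((\lnot b \lor \lnot b) \lor \lnot c)): α-rule — add (((\lnot b \lor \lnot b) \lor \lnot c) \land ((a \land \lnot a) \land ((a \land c) \leftrightarrow c))), \lnot ((\lnot b \lor \lnot b) \lor \lnot c).
(((\lnot b \lor \lnot b) \lor \lnot c) \land ((a \land \lnot a) \land ((a \land c) \leftrightarrow c))): α-rule — add ((\lnot b \lor \lnot b) \lor \lnot c), ((a \land \lnot a) \land ((a \land c) \leftrightarrow c)).
\lnot ((\lnot b \lor \lnot b) \lor \lnot c): α-rule — add \lnot (\lnot b \lor \lnot b), \lnot \lnot c.
((a \land \lnot a) \land ((a \land c) \leftrightarrow c)): α-rule — add (a \land \lnot a), ((a \land c) \leftrightarrow c).
\lnot (\lnot b \lor \lnot b): α-rule — add \lnot \lnot b, \lnot \lnot b.
(a \land \lnot a): α-rule — add a, \lnot a.
× closes — contains both a and \lnot a.
All 1 branch closes.
Every branch closed, so the negation is unsatisfiable and the formula is valid.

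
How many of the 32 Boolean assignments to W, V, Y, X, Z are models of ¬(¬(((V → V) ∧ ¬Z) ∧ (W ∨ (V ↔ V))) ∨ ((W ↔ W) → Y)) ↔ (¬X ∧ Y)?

Initial set: {(¬(¬(((V → V) ∧ ¬Z) ∧ (W ∨ (V ↔ V))) ∨ ((W ↔ W) → Y)) ↔ (¬X ∧ Y))}.
(¬(¬(((V → V) ∧ ¬Z) ∧ (W ∨ (V ↔ V))) ∨ ((W ↔ W) → Y)) ↔ (¬X ∧ Y)): β-rule — branch into ¬(¬(((V → V) ∧ ¬Z) ∧ (W ∨ (V ↔ V))) ∨ ((W ↔ W) → Y)), (¬X ∧ Y)  //  ¬¬(¬(((V → V) ∧ ¬Z) ∧ (W ∨ (V ↔ V))) ∨ ((W ↔ W) → Y)), ¬(¬X ∧ Y).
  branch 1 (add ¬(¬(((V → V) ∧ ¬Z) ∧ (W ∨ (V ↔ V))) ∨ ((W ↔ W) → Y)), (¬X ∧ Y)):
    ¬(¬(((V → V) ∧ ¬Z) ∧ (W ∨ (V ↔ V))) ∨ ((W ↔ W) → Y)): α-rule — add ¬¬(((V → V) ∧ ¬Z) ∧ (W ∨ (V ↔ V))), ¬((W ↔ W) → Y).
    (¬X ∧ Y): α-rule — add ¬X, Y.
    ¬¬(((V → V) ∧ ¬Z) ∧ (W ∨ (V ↔ V))): α-rule — add ((V → V) ∧ ¬Z), (W ∨ (V ↔ V)).
    ¬((W ↔ W) → Y): α-rule — add (W ↔ W), ¬Y.
    × closes — contains both Y and ¬Y.
  branch 2 (add ¬¬(¬(((V → V) ∧ ¬Z) ∧ (W ∨ (V ↔ V))) ∨ ((W ↔ W) → Y)), ¬(¬X ∧ Y)):
    ¬¬(¬(((V → V) ∧ ¬Z) ∧ (W ∨ (V ↔ V))) ∨ ((W ↔ W) → Y)): β-rule — branch into ¬(((V → V) ∧ ¬Z) ∧ (W ∨ (V ↔ V)))  //  ((W ↔ W) → Y).
      branch 2.1 (add ¬(((V → V) ∧ ¬Z) ∧ (W ∨ (V ↔ V)))):
        ¬(¬X ∧ Y): β-rule — branch into ¬¬X  //  ¬Y.
          branch 2.1.1 (add ¬¬X):
            ¬(((V → V) ∧ ¬Z) ∧ (W ∨ (V ↔ V))): β-rule — branch into ¬((V → V) ∧ ¬Z)  //  ¬(W ∨ (V ↔ V)).
              branch 2.1.1.1 (add ¬((V → V) ∧ ¬Z)):
                ¬((V → V) ∧ ¬Z): β-rule — branch into ¬(V → V)  //  ¬¬Z.
                  branch 2.1.1.1.1 (add ¬(V → V)):
                    ¬(V → V): α-rule — add V, ¬V.
                    × closes — contains both V and ¬V.
                  branch 2.1.1.1.2 (add ¬¬Z):
                    ○ open, literals {X=T, Z=T}.
              branch 2.1.1.2 (add ¬(W ∨ (V ↔ V))):
                ¬(W ∨ (V ↔ V)): α-rule — add ¬W, ¬(V ↔ V).
                ¬(V ↔ V): β-rule — branch into V, ¬V  //  ¬V, V.
                  branch 2.1.1.2.1 (add V, ¬V):
                    × closes — contains both V and ¬V.
                  branch 2.1.1.2.2 (add ¬V, V):
                    × closes — contains both V and ¬V.
          branch 2.1.2 (add ¬Y):
            ¬(((V → V) ∧ ¬Z) ∧ (W ∨ (V ↔ V))): β-rule — branch into ¬((V → V) ∧ ¬Z)  //  ¬(W ∨ (V ↔ V)).
              branch 2.1.2.1 (add ¬((V → V) ∧ ¬Z)):
                ¬((V → V) ∧ ¬Z): β-rule — branch into ¬(V → V)  //  ¬¬Z.
                  branch 2.1.2.1.1 (add ¬(V → V)):
                    ¬(V → V): α-rule — add V, ¬V.
                    × closes — contains both V and ¬V.
                  branch 2.1.2.1.2 (add ¬¬Z):
                    ○ open, literals {Y=F, Z=T}.
              branch 2.1.2.2 (add ¬(W ∨ (V ↔ V))):
                ¬(W ∨ (V ↔ V)): α-rule — add ¬W, ¬(V ↔ V).
                ¬(V ↔ V): β-rule — branch into V, ¬V  //  ¬V, V.
                  branch 2.1.2.2.1 (add V, ¬V):
                    × closes — contains both V and ¬V.
                  branch 2.1.2.2.2 (add ¬V, V):
                    × closes — contains both V and ¬V.
      branch 2.2 (add ((W ↔ W) → Y)):
        ¬(¬X ∧ Y): β-rule — branch into ¬¬X  //  ¬Y.
          branch 2.2.1 (add ¬¬X):
            ((W ↔ W) → Y): β-rule — branch into ¬(W ↔ W)  //  Y.
              branch 2.2.1.1 (add ¬(W ↔ W)):
                ¬(W ↔ W): β-rule — branch into W, ¬W  //  ¬W, W.
                  branch 2.2.1.1.1 (add W, ¬W):
                    × closes — contains both W and ¬W.
                  branch 2.2.1.1.2 (add ¬W, W):
                    × closes — contains both W and ¬W.
              branch 2.2.1.2 (add Y):
                ○ open, literals {X=T, Y=T}.
          branch 2.2.2 (add ¬Y):
            ((W ↔ W) → Y): β-rule — branch into ¬(W ↔ W)  //  Y.
              branch 2.2.2.1 (add ¬(W ↔ W)):
                ¬(W ↔ W): β-rule — branch into W, ¬W  //  ¬W, W.
                  branch 2.2.2.1.1 (add W, ¬W):
                    × closes — contains both W and ¬W.
                  branch 2.2.2.1.2 (add ¬W, W):
                    × closes — contains both W and ¬W.
              branch 2.2.2.2 (add Y):
                × closes — contains both Y and ¬Y.
12 branches closed, 3 open.
Each open branch fixes some atoms; the unmentioned ones are free. Counting distinct full assignments: branch {X=T, Z=T} (W, V, Y) contributes 8 new; branch {Y=F, Z=T} (W, V, X) contributes 4 new; branch {X=T, Y=T} (W, V, Z) contributes 4 new. Total: 16.

16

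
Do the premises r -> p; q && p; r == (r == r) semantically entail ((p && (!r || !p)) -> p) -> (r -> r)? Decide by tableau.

Initial set: {(r -> p); (q && p); (r == (r == r)); !(((p && (!r || !p)) -> p) -> (r -> r))}.
(q && p): α-rule — add q, p.
!(((p && (!r || !p)) -> p) -> (r -> r)): α-rule — add ((p && (!r || !p)) -> p), !(r -> r).
!(r -> r): α-rule — add r, !r.
× closes — contains both r and !r.
All 1 branch closes.
Every branch closed, so the premises entail the conclusion.

Yes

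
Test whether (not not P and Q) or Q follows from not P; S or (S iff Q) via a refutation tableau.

Initial set: {not P; (S or (S iff Q)); not ((not not P and Q) or Q)}.
not ((not not P and Q) or Q): α-rule — add not (not not P and Q), not Q.
(S or (S iff Q)): β-rule — branch into S  //  (S iff Q).
  branch 1 (add S):
    not (not not P and Q): β-rule — branch into not not not P  //  not Q.
      branch 1.1 (add not not not P):
        not not not P: drop double negation, giving not P.
        ○ open, literals {P=F, Q=F, S=T}.
      branch 1.2 (add not Q):
        ○ open, literals {P=F, Q=F, S=T}.
  branch 2 (add (S iff Q)):
    not (not not P and Q): β-rule — branch into not not not P  //  not Q.
      branch 2.1 (add not not not P):
        not not not P: drop double negation, giving not P.
        (S iff Q): β-rule — branch into S, Q  //  not S, not Q.
          branch 2.1.1 (add S, Q):
            × closes — contains both Q and not Q.
          branch 2.1.2 (add not S, not Q):
            ○ open, literals {P=F, Q=F, S=F}.
      branch 2.2 (add not Q):
        (S iff Q): β-rule — branch into S, Q  //  not S, not Q.
          branch 2.2.1 (add S, Q):
            × closes — contains both Q and not Q.
          branch 2.2.2 (add not S, not Q):
            ○ open, literals {P=F, Q=F, S=F}.
2 branches closed, 4 open.
An open branch gives a countermodel: P=F, Q=F, S=T (unmentioned atoms arbitrary); the premises hold there but the conclusion fails.

No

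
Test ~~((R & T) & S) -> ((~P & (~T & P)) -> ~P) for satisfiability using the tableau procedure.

Initial set: {(~~((R & T) & S) -> ((~P & (~T & P)) -> ~P))}.
(~~((R & T) & S) -> ((~P & (~T & P)) -> ~P)): β-rule — branch into ~~~((R & T) & S)  //  ((~P & (~T & P)) -> ~P).
  branch 1 (add ~~~((R & T) & S)):
    ~~~((R & T) & S): drop double negation, giving ~((R & T) & S).
    ~((R & T) & S): β-rule — branch into ~(R & T)  //  ~S.
      branch 1.1 (add ~(R & T)):
        ~(R & T): β-rule — branch into ~R  //  ~T.
          branch 1.1.1 (add ~R):
            ○ open, literals {R=0}.
          branch 1.1.2 (add ~T):
            ○ open, literals {T=0}.
      branch 1.2 (add ~S):
        ○ open, literals {S=0}.
  branch 2 (add ((~P & (~T & P)) -> ~P)):
    ((~P & (~T & P)) -> ~P): β-rule — branch into ~(~P & (~T & P))  //  ~P.
      branch 2.1 (add ~(~P & (~T & P))):
        ~(~P & (~T & P)): β-rule — branch into ~~P  //  ~(~T & P).
          branch 2.1.1 (add ~~P):
            ○ open, literals {P=1}.
          branch 2.1.2 (add ~(~T & P)):
            ~(~T & P): β-rule — branch into ~~T  //  ~P.
              branch 2.1.2.1 (add ~~T):
                ○ open, literals {T=1}.
              branch 2.1.2.2 (add ~P):
                ○ open, literals {P=0}.
      branch 2.2 (add ~P):
        ○ open, literals {P=0}.
0 branches closed, 7 open.
An open branch gives a satisfying assignment: R=0.

Satisfiable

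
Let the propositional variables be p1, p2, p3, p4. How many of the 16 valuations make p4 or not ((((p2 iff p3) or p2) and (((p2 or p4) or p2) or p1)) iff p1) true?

11

Initial set: {T (p4 or not ((((p2 iff p3) or p2) and (((p2 or p4) or p2) or p1)) iff p1))}.
T (p4 or not ((((p2 iff p3) or p2) and (((p2 or p4) or p2) or p1)) iff p1)): β-rule — branch into T p4  //  T not ((((p2 iff p3) or p2) and (((p2 or p4) or p2) or p1)) iff p1).
  branch 1 (add T p4):
    ○ open, literals {p4=T}.
  branch 2 (add T not ((((p2 iff p3) or p2) and (((p2 or p4) or p2) or p1)) iff p1)):
    T not ((((p2 iff p3) or p2) and (((p2 or p4) or p2) or p1)) iff p1): β-rule — branch into T (((p2 iff p3) or p2) and (((p2 or p4) or p2) or p1)), F p1  //  F (((p2 iff p3) or p2) and (((p2 or p4) or p2) or p1)), T p1.
      branch 2.1 (add T (((p2 iff p3) or p2) and (((p2 or p4) or p2) or p1)), F p1):
        T (((p2 iff p3) or p2) and (((p2 or p4) or p2) or p1)): α-rule — add T ((p2 iff p3) or p2), T (((p2 or p4) or p2) or p1).
        T ((p2 iff p3) or p2): β-rule — branch into T (p2 iff p3)  //  T p2.
          branch 2.1.1 (add T (p2 iff p3)):
            T (((p2 or p4) or p2) or p1): β-rule — branch into T ((p2 or p4) or p2)  //  T p1.
              branch 2.1.1.1 (add T ((p2 or p4) or p2)):
                T (p2 iff p3): β-rule — branch into T p2, T p3  //  F p2, F p3.
                  branch 2.1.1.1.1 (add T p2, T p3):
                    T ((p2 or p4) or p2): β-rule — branch into T (p2 or p4)  //  T p2.
                      branch 2.1.1.1.1.1 (add T (p2 or p4)):
                        T (p2 or p4): β-rule — branch into T p2  //  T p4.
                          branch 2.1.1.1.1.1.1 (add T p2):
                            ○ open, literals {p1=F, p2=T, p3=T}.
                          branch 2.1.1.1.1.1.2 (add T p4):
                            ○ open, literals {p1=F, p2=T, p3=T, p4=T}.
                      branch 2.1.1.1.1.2 (add T p2):
                        ○ open, literals {p1=F, p2=T, p3=T}.
                  branch 2.1.1.1.2 (add F p2, F p3):
                    T ((p2 or p4) or p2): β-rule — branch into T (p2 or p4)  //  T p2.
                      branch 2.1.1.1.2.1 (add T (p2 or p4)):
                        T (p2 or p4): β-rule — branch into T p2  //  T p4.
                          branch 2.1.1.1.2.1.1 (add T p2):
                            × closes — contains both p2 and not p2.
                          branch 2.1.1.1.2.1.2 (add T p4):
                            ○ open, literals {p1=F, p2=F, p3=F, p4=T}.
                      branch 2.1.1.1.2.2 (add T p2):
                        × closes — contains both p2 and not p2.
              branch 2.1.1.2 (add T p1):
                × closes — contains both p1 and not p1.
          branch 2.1.2 (add T p2):
            T (((p2 or p4) or p2) or p1): β-rule — branch into T ((p2 or p4) or p2)  //  T p1.
              branch 2.1.2.1 (add T ((p2 or p4) or p2)):
                T ((p2 or p4) or p2): β-rule — branch into T (p2 or p4)  //  T p2.
                  branch 2.1.2.1.1 (add T (p2 or p4)):
                    T (p2 or p4): β-rule — branch into T p2  //  T p4.
                      branch 2.1.2.1.1.1 (add T p2):
                        ○ open, literals {p1=F, p2=T}.
                      branch 2.1.2.1.1.2 (add T p4):
                        ○ open, literals {p1=F, p2=T, p4=T}.
                  branch 2.1.2.1.2 (add T p2):
                    ○ open, literals {p1=F, p2=T}.
              branch 2.1.2.2 (add T p1):
                × closes — contains both p1 and not p1.
      branch 2.2 (add F (((p2 iff p3) or p2) and (((p2 or p4) or p2) or p1)), T p1):
        F (((p2 iff p3) or p2) and (((p2 or p4) or p2) or p1)): β-rule — branch into F ((p2 iff p3) or p2)  //  F (((p2 or p4) or p2) or p1).
          branch 2.2.1 (add F ((p2 iff p3) or p2)):
            F ((p2 iff p3) or p2): α-rule — add F (p2 iff p3), F p2.
            F (p2 iff p3): β-rule — branch into T p2, F p3  //  F p2, T p3.
              branch 2.2.1.1 (add T p2, F p3):
                × closes — contains both p2 and not p2.
              branch 2.2.1.2 (add F p2, T p3):
                ○ open, literals {p1=T, p2=F, p3=T}.
          branch 2.2.2 (add F (((p2 or p4) or p2) or p1)):
            F (((p2 or p4) or p2) or p1): α-rule — add F ((p2 or p4) or p2), F p1.
            × closes — contains both p1 and not p1.
6 branches closed, 9 open.
Each open branch fixes some atoms; the unmentioned ones are free. Counting distinct full assignments: branch {p4=T} (p1, p2, p3) contributes 8 new; branch {p1=F, p2=T, p3=T} (p4) contributes 1 new; branch {p1=F, p2=T, p3=T, p4=T} (none free) contributes 0 new; branch {p1=F, p2=T, p3=T} (p4) contributes 0 new; branch {p1=F, p2=F, p3=F, p4=T} (none free) contributes 0 new; branch {p1=F, p2=T} (p3, p4) contributes 1 new; branch {p1=F, p2=T, p4=T} (p3) contributes 0 new; branch {p1=F, p2=T} (p3, p4) contributes 0 new; branch {p1=T, p2=F, p3=T} (p4) contributes 1 new. Total: 11.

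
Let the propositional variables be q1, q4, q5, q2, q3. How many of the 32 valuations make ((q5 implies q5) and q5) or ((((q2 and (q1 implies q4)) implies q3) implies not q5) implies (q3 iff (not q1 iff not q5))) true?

24

Initial set: {(((q5 implies q5) and q5) or ((((q2 and (q1 implies q4)) implies q3) implies not q5) implies (q3 iff (not q1 iff not q5))))}.
(((q5 implies q5) and q5) or ((((q2 and (q1 implies q4)) implies q3) implies not q5) implies (q3 iff (not q1 iff not q5)))): β-rule — branch into ((q5 implies q5) and q5)  //  ((((q2 and (q1 implies q4)) implies q3) implies not q5) implies (q3 iff (not q1 iff not q5))).
  branch 1 (add ((q5 implies q5) and q5)):
    ((q5 implies q5) and q5): α-rule — add (q5 implies q5), q5.
    (q5 implies q5): β-rule — branch into not q5  //  q5.
      branch 1.1 (add not q5):
        × closes — contains both q5 and not q5.
      branch 1.2 (add q5):
        ○ open, literals {q5=1}.
  branch 2 (add ((((q2 and (q1 implies q4)) implies q3) implies not q5) implies (q3 iff (not q1 iff not q5)))):
    ((((q2 and (q1 implies q4)) implies q3) implies not q5) implies (q3 iff (not q1 iff not q5))): β-rule — branch into not (((q2 and (q1 implies q4)) implies q3) implies not q5)  //  (q3 iff (not q1 iff not q5)).
      branch 2.1 (add not (((q2 and (q1 implies q4)) implies q3) implies not q5)):
        not (((q2 and (q1 implies q4)) implies q3) implies not q5): α-rule — add ((q2 and (q1 implies q4)) implies q3), not not q5.
        ((q2 and (q1 implies q4)) implies q3): β-rule — branch into not (q2 and (q1 implies q4))  //  q3.
          branch 2.1.1 (add not (q2 and (q1 implies q4))):
            not (q2 and (q1 implies q4)): β-rule — branch into not q2  //  not (q1 implies q4).
              branch 2.1.1.1 (add not q2):
                ○ open, literals {q2=0, q5=1}.
              branch 2.1.1.2 (add not (q1 implies q4)):
                not (q1 implies q4): α-rule — add q1, not q4.
                ○ open, literals {q1=1, q4=0, q5=1}.
          branch 2.1.2 (add q3):
            ○ open, literals {q3=1, q5=1}.
      branch 2.2 (add (q3 iff (not q1 iff not q5))):
        (q3 iff (not q1 iff not q5)): β-rule — branch into q3, (not q1 iff not q5)  //  not q3, not (not q1 iff not q5).
          branch 2.2.1 (add q3, (not q1 iff not q5)):
            (not q1 iff not q5): β-rule — branch into not q1, not q5  //  not not q1, not not q5.
              branch 2.2.1.1 (add not q1, not q5):
                ○ open, literals {q1=0, q3=1, q5=0}.
              branch 2.2.1.2 (add not not q1, not not q5):
                ○ open, literals {q1=1, q3=1, q5=1}.
          branch 2.2.2 (add not q3, not (not q1 iff not q5)):
            not (not q1 iff not q5): β-rule — branch into not q1, not not q5  //  not not q1, not q5.
              branch 2.2.2.1 (add not q1, not not q5):
                ○ open, literals {q1=0, q3=0, q5=1}.
              branch 2.2.2.2 (add not not q1, not q5):
                ○ open, literals {q1=1, q3=0, q5=0}.
1 branch closed, 8 open.
Each open branch fixes some atoms; the unmentioned ones are free. Counting distinct full assignments: branch {q5=1} (q1, q4, q2, q3) contributes 16 new; branch {q2=0, q5=1} (q1, q4, q3) contributes 0 new; branch {q1=1, q4=0, q5=1} (q2, q3) contributes 0 new; branch {q3=1, q5=1} (q1, q4, q2) contributes 0 new; branch {q1=0, q3=1, q5=0} (q4, q2) contributes 4 new; branch {q1=1, q3=1, q5=1} (q4, q2) contributes 0 new; branch {q1=0, q3=0, q5=1} (q4, q2) contributes 0 new; branch {q1=1, q3=0, q5=0} (q4, q2) contributes 4 new. Total: 24.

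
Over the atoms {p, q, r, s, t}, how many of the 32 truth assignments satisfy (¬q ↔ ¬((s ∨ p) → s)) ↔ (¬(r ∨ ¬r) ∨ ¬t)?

16

Initial set: {((¬q ↔ ¬((s ∨ p) → s)) ↔ (¬(r ∨ ¬r) ∨ ¬t))}.
((¬q ↔ ¬((s ∨ p) → s)) ↔ (¬(r ∨ ¬r) ∨ ¬t)): β-rule — branch into (¬q ↔ ¬((s ∨ p) → s)), (¬(r ∨ ¬r) ∨ ¬t)  //  ¬(¬q ↔ ¬((s ∨ p) → s)), ¬(¬(r ∨ ¬r) ∨ ¬t).
  branch 1 (add (¬q ↔ ¬((s ∨ p) → s)), (¬(r ∨ ¬r) ∨ ¬t)):
    (¬q ↔ ¬((s ∨ p) → s)): β-rule — branch into ¬q, ¬((s ∨ p) → s)  //  ¬¬q, ¬¬((s ∨ p) → s).
      branch 1.1 (add ¬q, ¬((s ∨ p) → s)):
        ¬((s ∨ p) → s): α-rule — add (s ∨ p), ¬s.
        (¬(r ∨ ¬r) ∨ ¬t): β-rule — branch into ¬(r ∨ ¬r)  //  ¬t.
          branch 1.1.1 (add ¬(r ∨ ¬r)):
            ¬(r ∨ ¬r): α-rule — add ¬r, ¬¬r.
            × closes — contains both r and ¬r.
          branch 1.1.2 (add ¬t):
            (s ∨ p): β-rule — branch into s  //  p.
              branch 1.1.2.1 (add s):
                × closes — contains both s and ¬s.
              branch 1.1.2.2 (add p):
                ○ open, literals {p=T, q=F, s=F, t=F}.
      branch 1.2 (add ¬¬q, ¬¬((s ∨ p) → s)):
        (¬(r ∨ ¬r) ∨ ¬t): β-rule — branch into ¬(r ∨ ¬r)  //  ¬t.
          branch 1.2.1 (add ¬(r ∨ ¬r)):
            ¬(r ∨ ¬r): α-rule — add ¬r, ¬¬r.
            × closes — contains both r and ¬r.
          branch 1.2.2 (add ¬t):
            ¬¬((s ∨ p) → s): β-rule — branch into ¬(s ∨ p)  //  s.
              branch 1.2.2.1 (add ¬(s ∨ p)):
                ¬(s ∨ p): α-rule — add ¬s, ¬p.
                ○ open, literals {p=F, q=T, s=F, t=F}.
              branch 1.2.2.2 (add s):
                ○ open, literals {q=T, s=T, t=F}.
  branch 2 (add ¬(¬q ↔ ¬((s ∨ p) → s)), ¬(¬(r ∨ ¬r) ∨ ¬t)):
    ¬(¬(r ∨ ¬r) ∨ ¬t): α-rule — add ¬¬(r ∨ ¬r), ¬¬t.
    ¬(¬q ↔ ¬((s ∨ p) → s)): β-rule — branch into ¬q, ¬¬((s ∨ p) → s)  //  ¬¬q, ¬((s ∨ p) → s).
      branch 2.1 (add ¬q, ¬¬((s ∨ p) → s)):
        ¬¬(r ∨ ¬r): β-rule — branch into r  //  ¬r.
          branch 2.1.1 (add r):
            ¬¬((s ∨ p) → s): β-rule — branch into ¬(s ∨ p)  //  s.
              branch 2.1.1.1 (add ¬(s ∨ p)):
                ¬(s ∨ p): α-rule — add ¬s, ¬p.
                ○ open, literals {p=F, q=F, r=T, s=F, t=T}.
              branch 2.1.1.2 (add s):
                ○ open, literals {q=F, r=T, s=T, t=T}.
          branch 2.1.2 (add ¬r):
            ¬¬((s ∨ p) → s): β-rule — branch into ¬(s ∨ p)  //  s.
              branch 2.1.2.1 (add ¬(s ∨ p)):
                ¬(s ∨ p): α-rule — add ¬s, ¬p.
                ○ open, literals {p=F, q=F, r=F, s=F, t=T}.
              branch 2.1.2.2 (add s):
                ○ open, literals {q=F, r=F, s=T, t=T}.
      branch 2.2 (add ¬¬q, ¬((s ∨ p) → s)):
        ¬((s ∨ p) → s): α-rule — add (s ∨ p), ¬s.
        ¬¬(r ∨ ¬r): β-rule — branch into r  //  ¬r.
          branch 2.2.1 (add r):
            (s ∨ p): β-rule — branch into s  //  p.
              branch 2.2.1.1 (add s):
                × closes — contains both s and ¬s.
              branch 2.2.1.2 (add p):
                ○ open, literals {p=T, q=T, r=T, s=F, t=T}.
          branch 2.2.2 (add ¬r):
            (s ∨ p): β-rule — branch into s  //  p.
              branch 2.2.2.1 (add s):
                × closes — contains both s and ¬s.
              branch 2.2.2.2 (add p):
                ○ open, literals {p=T, q=T, r=F, s=F, t=T}.
5 branches closed, 9 open.
Each open branch fixes some atoms; the unmentioned ones are free. Counting distinct full assignments: branch {p=T, q=F, s=F, t=F} (r) contributes 2 new; branch {p=F, q=T, s=F, t=F} (r) contributes 2 new; branch {q=T, s=T, t=F} (p, r) contributes 4 new; branch {p=F, q=F, r=T, s=F, t=T} (none free) contributes 1 new; branch {q=F, r=T, s=T, t=T} (p) contributes 2 new; branch {p=F, q=F, r=F, s=F, t=T} (none free) contributes 1 new; branch {q=F, r=F, s=T, t=T} (p) contributes 2 new; branch {p=T, q=T, r=T, s=F, t=T} (none free) contributes 1 new; branch {p=T, q=T, r=F, s=F, t=T} (none free) contributes 1 new. Total: 16.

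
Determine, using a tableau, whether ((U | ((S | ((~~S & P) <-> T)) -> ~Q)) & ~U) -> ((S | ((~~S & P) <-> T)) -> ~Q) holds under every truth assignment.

Valid

Assume the negation and expand:
Initial set: {~(((U | ((S | ((~~S & P) <-> T)) -> ~Q)) & ~U) -> ((S | ((~~S & P) <-> T)) -> ~Q))}.
~(((U | ((S | ((~~S & P) <-> T)) -> ~Q)) & ~U) -> ((S | ((~~S & P) <-> T)) -> ~Q)): α-rule — add ((U | ((S | ((~~S & P) <-> T)) -> ~Q)) & ~U), ~((S | ((~~S & P) <-> T)) -> ~Q).
((U | ((S | ((~~S & P) <-> T)) -> ~Q)) & ~U): α-rule — add (U | ((S | ((~~S & P) <-> T)) -> ~Q)), ~U.
~((S | ((~~S & P) <-> T)) -> ~Q): α-rule — add (S | ((~~S & P) <-> T)), ~~Q.
(U | ((S | ((~~S & P) <-> T)) -> ~Q)): β-rule — branch into U  //  ((S | ((~~S & P) <-> T)) -> ~Q).
  branch 1 (add U):
    × closes — contains both U and ~U.
  branch 2 (add ((S | ((~~S & P) <-> T)) -> ~Q)):
    (S | ((~~S & P) <-> T)): β-rule — branch into S  //  ((~~S & P) <-> T).
      branch 2.1 (add S):
        ((S | ((~~S & P) <-> T)) -> ~Q): β-rule — branch into ~(S | ((~~S & P) <-> T))  //  ~Q.
          branch 2.1.1 (add ~(S | ((~~S & P) <-> T))):
            ~(S | ((~~S & P) <-> T)): α-rule — add ~S, ~((~~S & P) <-> T).
            × closes — contains both S and ~S.
          branch 2.1.2 (add ~Q):
            × closes — contains both Q and ~Q.
      branch 2.2 (add ((~~S & P) <-> T)):
        ((S | ((~~S & P) <-> T)) -> ~Q): β-rule — branch into ~(S | ((~~S & P) <-> T))  //  ~Q.
          branch 2.2.1 (add ~(S | ((~~S & P) <-> T))):
            ~(S | ((~~S & P) <-> T)): α-rule — add ~S, ~((~~S & P) <-> T).
            ((~~S & P) <-> T): β-rule — branch into (~~S & P), T  //  ~(~~S & P), ~T.
              branch 2.2.1.1 (add (~~S & P), T):
                (~~S & P): α-rule — add ~~S, P.
                ~~S: drop double negation, giving S.
                × closes — contains both S and ~S.
              branch 2.2.1.2 (add ~(~~S & P), ~T):
                ~((~~S & P) <-> T): β-rule — branch into (~~S & P), ~T  //  ~(~~S & P), T.
                  branch 2.2.1.2.1 (add (~~S & P), ~T):
                    (~~S & P): α-rule — add ~~S, P.
                    ~~S: drop double negation, giving S.
                    × closes — contains both S and ~S.
                  branch 2.2.1.2.2 (add ~(~~S & P), T):
                    × closes — contains both T and ~T.
          branch 2.2.2 (add ~Q):
            × closes — contains both Q and ~Q.
All 7 branches close.
Every branch closed, so the negation is unsatisfiable and the formula is valid.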